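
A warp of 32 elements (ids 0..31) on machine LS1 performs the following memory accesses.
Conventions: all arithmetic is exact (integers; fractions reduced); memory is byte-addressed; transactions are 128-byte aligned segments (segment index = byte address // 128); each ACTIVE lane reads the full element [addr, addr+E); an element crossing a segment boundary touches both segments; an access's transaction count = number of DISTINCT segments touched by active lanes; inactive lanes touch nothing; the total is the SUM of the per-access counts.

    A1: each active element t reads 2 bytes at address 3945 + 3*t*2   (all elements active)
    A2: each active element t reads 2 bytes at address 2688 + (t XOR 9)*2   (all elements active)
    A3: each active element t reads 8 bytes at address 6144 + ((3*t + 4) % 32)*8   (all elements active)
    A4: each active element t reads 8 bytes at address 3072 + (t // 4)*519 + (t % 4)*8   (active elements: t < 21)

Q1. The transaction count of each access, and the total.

A1: 3 transactions
A2: 1 transaction
A3: 2 transactions
A4: 6 transactions

Answer: 3,1,2,6; total 12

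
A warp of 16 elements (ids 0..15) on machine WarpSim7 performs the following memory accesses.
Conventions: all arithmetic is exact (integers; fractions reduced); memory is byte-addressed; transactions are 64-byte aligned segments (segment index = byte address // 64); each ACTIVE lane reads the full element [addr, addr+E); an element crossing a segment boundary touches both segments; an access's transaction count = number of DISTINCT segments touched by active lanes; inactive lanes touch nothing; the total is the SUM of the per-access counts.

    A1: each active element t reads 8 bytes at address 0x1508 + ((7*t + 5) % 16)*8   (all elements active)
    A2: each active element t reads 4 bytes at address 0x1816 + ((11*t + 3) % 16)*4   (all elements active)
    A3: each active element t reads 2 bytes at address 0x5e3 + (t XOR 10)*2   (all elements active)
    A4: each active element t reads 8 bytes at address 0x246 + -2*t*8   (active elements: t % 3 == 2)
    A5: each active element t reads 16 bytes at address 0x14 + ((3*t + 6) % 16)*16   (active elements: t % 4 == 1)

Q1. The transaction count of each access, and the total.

A1: 3 transactions
A2: 2 transactions
A3: 2 transactions
A4: 4 transactions
A5: 4 transactions

Answer: 3,2,2,4,4; total 15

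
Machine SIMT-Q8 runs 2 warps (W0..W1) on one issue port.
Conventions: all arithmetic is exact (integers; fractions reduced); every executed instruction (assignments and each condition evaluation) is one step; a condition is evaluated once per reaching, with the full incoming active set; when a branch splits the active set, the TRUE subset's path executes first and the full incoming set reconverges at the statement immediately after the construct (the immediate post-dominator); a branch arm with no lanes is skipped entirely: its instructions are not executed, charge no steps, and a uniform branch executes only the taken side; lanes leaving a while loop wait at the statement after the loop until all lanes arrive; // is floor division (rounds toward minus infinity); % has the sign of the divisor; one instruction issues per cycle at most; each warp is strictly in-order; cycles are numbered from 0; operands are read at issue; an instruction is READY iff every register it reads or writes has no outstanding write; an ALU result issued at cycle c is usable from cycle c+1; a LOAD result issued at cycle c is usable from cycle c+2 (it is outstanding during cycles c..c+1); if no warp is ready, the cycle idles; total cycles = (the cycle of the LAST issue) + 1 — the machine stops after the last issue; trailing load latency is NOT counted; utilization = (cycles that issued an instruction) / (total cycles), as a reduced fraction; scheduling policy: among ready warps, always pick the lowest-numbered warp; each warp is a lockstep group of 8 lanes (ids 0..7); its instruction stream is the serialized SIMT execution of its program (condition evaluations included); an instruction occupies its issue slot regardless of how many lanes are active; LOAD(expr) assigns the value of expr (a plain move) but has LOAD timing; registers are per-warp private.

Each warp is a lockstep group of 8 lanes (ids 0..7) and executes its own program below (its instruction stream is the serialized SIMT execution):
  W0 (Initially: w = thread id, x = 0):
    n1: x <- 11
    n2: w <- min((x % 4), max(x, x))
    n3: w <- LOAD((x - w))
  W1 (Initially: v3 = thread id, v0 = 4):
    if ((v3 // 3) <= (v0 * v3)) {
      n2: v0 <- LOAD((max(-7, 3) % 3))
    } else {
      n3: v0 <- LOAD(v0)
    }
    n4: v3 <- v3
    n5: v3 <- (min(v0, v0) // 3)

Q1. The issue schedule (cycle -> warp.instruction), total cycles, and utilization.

cycle 0: W0.I0
cycle 1: W0.I1
cycle 2: W0.I2
cycle 3: W1.I0
cycle 4: W1.I1
cycle 5: W1.I2
cycle 6: W1.I3

Answer: 7 cycles, utilization 1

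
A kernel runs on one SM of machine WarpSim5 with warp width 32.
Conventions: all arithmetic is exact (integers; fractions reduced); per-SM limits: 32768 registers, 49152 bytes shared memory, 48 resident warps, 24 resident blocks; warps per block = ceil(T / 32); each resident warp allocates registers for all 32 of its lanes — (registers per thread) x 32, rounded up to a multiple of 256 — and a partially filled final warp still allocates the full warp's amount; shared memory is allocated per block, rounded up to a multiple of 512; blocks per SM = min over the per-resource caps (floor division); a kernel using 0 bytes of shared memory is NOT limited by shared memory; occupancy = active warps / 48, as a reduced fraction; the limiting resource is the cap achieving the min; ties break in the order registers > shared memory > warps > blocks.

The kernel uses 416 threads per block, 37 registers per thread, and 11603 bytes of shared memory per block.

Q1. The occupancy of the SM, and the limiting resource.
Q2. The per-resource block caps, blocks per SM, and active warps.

Answer: occupancy 13/48, limited by registers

registers: 1 block
shared memory: 4 blocks
warps: 3 blocks
blocks: 24 blocks

Answer: 1 block, 13 active warps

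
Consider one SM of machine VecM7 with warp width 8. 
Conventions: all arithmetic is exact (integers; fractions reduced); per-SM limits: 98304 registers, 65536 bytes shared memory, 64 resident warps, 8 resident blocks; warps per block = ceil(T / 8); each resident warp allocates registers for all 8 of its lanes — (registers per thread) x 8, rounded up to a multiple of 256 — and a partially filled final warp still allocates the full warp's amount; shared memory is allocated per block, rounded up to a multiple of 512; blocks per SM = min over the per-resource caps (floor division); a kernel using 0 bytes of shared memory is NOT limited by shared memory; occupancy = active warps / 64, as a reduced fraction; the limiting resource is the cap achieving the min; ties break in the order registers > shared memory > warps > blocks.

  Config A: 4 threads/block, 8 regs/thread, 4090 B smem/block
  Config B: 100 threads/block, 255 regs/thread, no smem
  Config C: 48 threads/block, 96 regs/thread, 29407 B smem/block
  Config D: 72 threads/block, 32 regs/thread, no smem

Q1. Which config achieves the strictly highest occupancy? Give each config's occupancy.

occupancies: A 1/8, B 39/64, C 3/16, D 63/64

Answer: D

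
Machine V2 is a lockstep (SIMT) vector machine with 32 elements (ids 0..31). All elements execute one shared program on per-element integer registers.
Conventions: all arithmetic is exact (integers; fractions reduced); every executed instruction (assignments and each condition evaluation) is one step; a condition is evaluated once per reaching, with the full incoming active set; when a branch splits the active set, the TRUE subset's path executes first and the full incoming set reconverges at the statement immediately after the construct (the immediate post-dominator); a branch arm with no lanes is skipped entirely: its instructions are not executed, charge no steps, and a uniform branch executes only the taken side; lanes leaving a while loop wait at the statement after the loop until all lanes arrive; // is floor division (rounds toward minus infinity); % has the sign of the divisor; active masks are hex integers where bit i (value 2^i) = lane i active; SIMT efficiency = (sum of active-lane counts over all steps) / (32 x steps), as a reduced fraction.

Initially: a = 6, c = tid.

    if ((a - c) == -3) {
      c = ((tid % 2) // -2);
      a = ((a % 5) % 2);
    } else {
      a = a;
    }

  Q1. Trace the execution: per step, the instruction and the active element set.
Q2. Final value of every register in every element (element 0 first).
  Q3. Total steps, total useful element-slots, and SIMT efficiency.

step 0: eval ((a - c) == -3)         0xffffffff
step 1: c <- ((tid % 2) // -2)       0x00000200
step 2: a <- ((a % 5) % 2)           0x00000200
step 3: a <- a                       0xfffffdff

Answer: 4 steps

a: 6,6,6,6,6,6,6,6,6,1,6,6,6,6,6,6,6,6,6,6,6,6,6,6,6,6,6,6,6,6,6,6
c: 0,1,2,3,4,5,6,7,8,-1,10,11,12,13,14,15,16,17,18,19,20,21,22,23,24,25,26,27,28,29,30,31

steps = 4; useful = 65; efficiency = 65/128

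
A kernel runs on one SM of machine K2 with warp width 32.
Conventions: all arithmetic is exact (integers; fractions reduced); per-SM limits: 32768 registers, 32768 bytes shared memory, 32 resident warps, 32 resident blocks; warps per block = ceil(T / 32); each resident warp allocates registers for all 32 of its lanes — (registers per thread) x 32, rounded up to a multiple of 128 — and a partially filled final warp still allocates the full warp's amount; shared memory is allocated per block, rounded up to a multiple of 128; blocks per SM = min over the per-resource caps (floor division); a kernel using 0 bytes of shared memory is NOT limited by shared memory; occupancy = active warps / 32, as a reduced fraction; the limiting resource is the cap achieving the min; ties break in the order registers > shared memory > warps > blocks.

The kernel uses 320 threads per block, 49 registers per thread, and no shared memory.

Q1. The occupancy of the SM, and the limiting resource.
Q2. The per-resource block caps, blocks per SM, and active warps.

Answer: occupancy 5/16, limited by registers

registers: 1 block
shared memory: no limit (kernel uses none)
warps: 3 blocks
blocks: 32 blocks

Answer: 1 block, 10 active warps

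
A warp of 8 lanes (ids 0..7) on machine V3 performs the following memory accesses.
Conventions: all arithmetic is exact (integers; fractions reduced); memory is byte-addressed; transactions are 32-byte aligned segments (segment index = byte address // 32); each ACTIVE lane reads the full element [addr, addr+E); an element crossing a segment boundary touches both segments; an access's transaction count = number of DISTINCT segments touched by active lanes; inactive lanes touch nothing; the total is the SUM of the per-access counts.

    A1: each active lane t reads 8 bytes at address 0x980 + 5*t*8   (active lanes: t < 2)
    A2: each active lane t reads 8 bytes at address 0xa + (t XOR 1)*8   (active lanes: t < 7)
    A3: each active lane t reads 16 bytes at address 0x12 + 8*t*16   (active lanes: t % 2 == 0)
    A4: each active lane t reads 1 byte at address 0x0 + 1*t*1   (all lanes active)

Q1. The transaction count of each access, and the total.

A1: 2 transactions
A2: 3 transactions
A3: 8 transactions
A4: 1 transaction

Answer: 2,3,8,1; total 14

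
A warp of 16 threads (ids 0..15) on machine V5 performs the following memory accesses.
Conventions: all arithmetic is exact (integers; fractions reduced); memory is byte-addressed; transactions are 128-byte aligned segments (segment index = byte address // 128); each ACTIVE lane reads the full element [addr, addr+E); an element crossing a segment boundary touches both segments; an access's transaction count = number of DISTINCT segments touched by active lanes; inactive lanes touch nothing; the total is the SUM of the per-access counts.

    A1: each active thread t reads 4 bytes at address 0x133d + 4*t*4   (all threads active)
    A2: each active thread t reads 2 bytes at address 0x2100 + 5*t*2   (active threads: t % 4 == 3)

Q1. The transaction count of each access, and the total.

A1: 3 transactions
A2: 2 transactions

Answer: 3,2; total 5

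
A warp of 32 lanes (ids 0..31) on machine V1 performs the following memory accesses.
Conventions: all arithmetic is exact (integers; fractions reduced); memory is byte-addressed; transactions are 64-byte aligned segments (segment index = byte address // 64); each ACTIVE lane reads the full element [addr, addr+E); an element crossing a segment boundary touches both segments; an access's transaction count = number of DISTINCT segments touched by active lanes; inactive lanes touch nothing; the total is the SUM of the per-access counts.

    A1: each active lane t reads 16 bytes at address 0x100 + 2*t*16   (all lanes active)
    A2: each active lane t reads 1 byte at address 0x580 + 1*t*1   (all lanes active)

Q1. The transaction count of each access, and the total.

A1: 16 transactions
A2: 1 transaction

Answer: 16,1; total 17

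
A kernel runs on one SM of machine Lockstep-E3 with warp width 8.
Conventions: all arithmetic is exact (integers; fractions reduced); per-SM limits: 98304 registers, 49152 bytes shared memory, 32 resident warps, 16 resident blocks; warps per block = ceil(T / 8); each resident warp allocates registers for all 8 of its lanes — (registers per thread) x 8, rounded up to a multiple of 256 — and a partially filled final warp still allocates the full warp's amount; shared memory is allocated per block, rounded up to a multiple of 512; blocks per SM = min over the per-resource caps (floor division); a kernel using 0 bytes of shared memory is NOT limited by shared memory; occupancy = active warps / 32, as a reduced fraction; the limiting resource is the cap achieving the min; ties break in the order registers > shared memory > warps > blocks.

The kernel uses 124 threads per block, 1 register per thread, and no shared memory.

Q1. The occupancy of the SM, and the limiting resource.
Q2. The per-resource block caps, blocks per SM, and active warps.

Answer: occupancy 1, limited by warps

registers: 24 blocks
shared memory: no limit (kernel uses none)
warps: 2 blocks
blocks: 16 blocks

Answer: 2 blocks, 32 active warps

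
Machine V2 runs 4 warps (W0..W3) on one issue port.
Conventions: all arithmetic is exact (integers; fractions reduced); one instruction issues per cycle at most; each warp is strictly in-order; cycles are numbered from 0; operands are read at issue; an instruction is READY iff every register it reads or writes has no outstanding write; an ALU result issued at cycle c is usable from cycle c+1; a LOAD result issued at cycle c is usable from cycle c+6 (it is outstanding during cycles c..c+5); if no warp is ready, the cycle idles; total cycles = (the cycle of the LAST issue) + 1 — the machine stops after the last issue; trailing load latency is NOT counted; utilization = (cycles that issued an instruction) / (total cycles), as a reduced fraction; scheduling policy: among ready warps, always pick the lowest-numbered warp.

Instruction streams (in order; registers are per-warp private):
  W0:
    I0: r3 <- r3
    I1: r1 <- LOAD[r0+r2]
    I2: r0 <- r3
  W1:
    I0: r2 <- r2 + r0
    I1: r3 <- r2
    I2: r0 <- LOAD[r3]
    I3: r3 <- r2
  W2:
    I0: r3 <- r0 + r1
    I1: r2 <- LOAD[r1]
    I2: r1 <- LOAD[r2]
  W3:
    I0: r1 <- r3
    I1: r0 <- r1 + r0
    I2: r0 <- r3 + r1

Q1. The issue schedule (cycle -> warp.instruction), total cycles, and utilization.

cycle 0: W0.I0
cycle 1: W0.I1
cycle 2: W0.I2
cycle 3: W1.I0
cycle 4: W1.I1
cycle 5: W1.I2
cycle 6: W1.I3
cycle 7: W2.I0
cycle 8: W2.I1
cycle 9: W3.I0
cycle 10: W3.I1
cycle 11: W3.I2
cycle 12: idle
cycle 13: idle
cycle 14: W2.I2

Answer: 15 cycles, utilization 13/15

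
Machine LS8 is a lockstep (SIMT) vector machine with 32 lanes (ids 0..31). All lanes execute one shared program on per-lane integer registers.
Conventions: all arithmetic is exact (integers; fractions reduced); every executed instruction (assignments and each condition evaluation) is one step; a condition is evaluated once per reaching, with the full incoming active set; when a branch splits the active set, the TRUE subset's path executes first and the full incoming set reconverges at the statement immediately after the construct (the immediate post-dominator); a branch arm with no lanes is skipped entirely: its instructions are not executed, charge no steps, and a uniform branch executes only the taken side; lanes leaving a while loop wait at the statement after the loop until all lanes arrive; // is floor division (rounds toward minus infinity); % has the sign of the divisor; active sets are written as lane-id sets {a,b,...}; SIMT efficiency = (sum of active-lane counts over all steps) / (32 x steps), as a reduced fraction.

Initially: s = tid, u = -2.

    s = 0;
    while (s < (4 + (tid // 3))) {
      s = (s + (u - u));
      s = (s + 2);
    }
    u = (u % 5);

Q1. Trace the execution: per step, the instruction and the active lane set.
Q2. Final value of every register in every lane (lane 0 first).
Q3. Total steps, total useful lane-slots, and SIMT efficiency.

step 0: s <- 0                       {0,1,2,3,4,5,6,7,8,9,10,11,12,13,14,15,16,17,18,19,20,21,22,23,24,25,26,27,28,29,30,31}
step 1: eval (s < (4 + (tid // 3)))  {0,1,2,3,4,5,6,7,8,9,10,11,12,13,14,15,16,17,18,19,20,21,22,23,24,25,26,27,28,29,30,31}
step 2: s <- (s + (u - u))           {0,1,2,3,4,5,6,7,8,9,10,11,12,13,14,15,16,17,18,19,20,21,22,23,24,25,26,27,28,29,30,31}
step 3: s <- (s + 2)                 {0,1,2,3,4,5,6,7,8,9,10,11,12,13,14,15,16,17,18,19,20,21,22,23,24,25,26,27,28,29,30,31}
step 4: eval (s < (4 + (tid // 3)))  {0,1,2,3,4,5,6,7,8,9,10,11,12,13,14,15,16,17,18,19,20,21,22,23,24,25,26,27,28,29,30,31}
step 5: s <- (s + (u - u))           {0,1,2,3,4,5,6,7,8,9,10,11,12,13,14,15,16,17,18,19,20,21,22,23,24,25,26,27,28,29,30,31}
step 6: s <- (s + 2)                 {0,1,2,3,4,5,6,7,8,9,10,11,12,13,14,15,16,17,18,19,20,21,22,23,24,25,26,27,28,29,30,31}
step 7: eval (s < (4 + (tid // 3)))  {0,1,2,3,4,5,6,7,8,9,10,11,12,13,14,15,16,17,18,19,20,21,22,23,24,25,26,27,28,29,30,31}
step 8: s <- (s + (u - u))           {3,4,5,6,7,8,9,10,11,12,13,14,15,16,17,18,19,20,21,22,23,24,25,26,27,28,29,30,31}
step 9: s <- (s + 2)                 {3,4,5,6,7,8,9,10,11,12,13,14,15,16,17,18,19,20,21,22,23,24,25,26,27,28,29,30,31}
step 10: eval (s < (4 + (tid // 3)))  {3,4,5,6,7,8,9,10,11,12,13,14,15,16,17,18,19,20,21,22,23,24,25,26,27,28,29,30,31}
step 11: s <- (s + (u - u))           {9,10,11,12,13,14,15,16,17,18,19,20,21,22,23,24,25,26,27,28,29,30,31}
step 12: s <- (s + 2)                 {9,10,11,12,13,14,15,16,17,18,19,20,21,22,23,24,25,26,27,28,29,30,31}
step 13: eval (s < (4 + (tid // 3)))  {9,10,11,12,13,14,15,16,17,18,19,20,21,22,23,24,25,26,27,28,29,30,31}
step 14: s <- (s + (u - u))           {15,16,17,18,19,20,21,22,23,24,25,26,27,28,29,30,31}
step 15: s <- (s + 2)                 {15,16,17,18,19,20,21,22,23,24,25,26,27,28,29,30,31}
step 16: eval (s < (4 + (tid // 3)))  {15,16,17,18,19,20,21,22,23,24,25,26,27,28,29,30,31}
step 17: s <- (s + (u - u))           {21,22,23,24,25,26,27,28,29,30,31}
step 18: s <- (s + 2)                 {21,22,23,24,25,26,27,28,29,30,31}
step 19: eval (s < (4 + (tid // 3)))  {21,22,23,24,25,26,27,28,29,30,31}
step 20: s <- (s + (u - u))           {27,28,29,30,31}
step 21: s <- (s + 2)                 {27,28,29,30,31}
step 22: eval (s < (4 + (tid // 3)))  {27,28,29,30,31}
step 23: u <- (u % 5)                 {0,1,2,3,4,5,6,7,8,9,10,11,12,13,14,15,16,17,18,19,20,21,22,23,24,25,26,27,28,29,30,31}

Answer: 24 steps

s: 4,4,4,6,6,6,6,6,6,8,8,8,8,8,8,10,10,10,10,10,10,12,12,12,12,12,12,14,14,14,14,14
u: 3,3,3,3,3,3,3,3,3,3,3,3,3,3,3,3,3,3,3,3,3,3,3,3,3,3,3,3,3,3,3,3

steps = 24; useful = 543; efficiency = 543/768 = 181/256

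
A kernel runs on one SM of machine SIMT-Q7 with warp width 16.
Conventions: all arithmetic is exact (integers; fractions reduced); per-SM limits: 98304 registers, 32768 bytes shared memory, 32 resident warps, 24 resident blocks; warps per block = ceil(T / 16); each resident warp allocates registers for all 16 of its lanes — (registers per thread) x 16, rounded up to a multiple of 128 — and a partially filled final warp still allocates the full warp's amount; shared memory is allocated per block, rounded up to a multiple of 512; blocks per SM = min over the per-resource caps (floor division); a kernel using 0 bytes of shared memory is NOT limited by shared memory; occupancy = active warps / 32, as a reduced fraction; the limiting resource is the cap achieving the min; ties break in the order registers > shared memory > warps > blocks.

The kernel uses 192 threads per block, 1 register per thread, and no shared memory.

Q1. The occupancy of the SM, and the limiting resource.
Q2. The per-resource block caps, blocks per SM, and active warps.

Answer: occupancy 3/4, limited by warps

registers: 64 blocks
shared memory: no limit (kernel uses none)
warps: 2 blocks
blocks: 24 blocks

Answer: 2 blocks, 24 active warps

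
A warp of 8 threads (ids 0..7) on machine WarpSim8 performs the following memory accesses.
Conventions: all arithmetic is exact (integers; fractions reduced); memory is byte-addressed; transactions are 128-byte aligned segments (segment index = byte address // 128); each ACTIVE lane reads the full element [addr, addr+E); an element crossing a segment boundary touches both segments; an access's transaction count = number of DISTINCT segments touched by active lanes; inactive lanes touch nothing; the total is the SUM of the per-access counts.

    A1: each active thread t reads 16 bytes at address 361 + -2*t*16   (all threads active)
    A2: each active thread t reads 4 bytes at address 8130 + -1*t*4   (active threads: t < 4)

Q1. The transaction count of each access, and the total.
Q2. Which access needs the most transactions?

A1: 2 transactions
A2: 1 transaction

Answer: 2,1; total 3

Answer: A1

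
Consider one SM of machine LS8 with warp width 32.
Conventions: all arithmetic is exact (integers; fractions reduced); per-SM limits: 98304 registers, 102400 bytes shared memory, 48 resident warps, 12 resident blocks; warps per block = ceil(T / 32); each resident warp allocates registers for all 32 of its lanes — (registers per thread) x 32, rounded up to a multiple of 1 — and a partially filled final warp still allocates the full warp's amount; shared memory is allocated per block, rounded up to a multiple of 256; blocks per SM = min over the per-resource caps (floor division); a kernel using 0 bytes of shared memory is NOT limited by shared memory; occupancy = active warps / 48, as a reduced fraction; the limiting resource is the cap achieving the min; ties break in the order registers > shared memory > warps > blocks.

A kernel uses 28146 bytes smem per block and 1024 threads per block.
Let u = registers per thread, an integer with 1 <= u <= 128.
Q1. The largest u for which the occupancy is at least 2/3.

Answer: u = 96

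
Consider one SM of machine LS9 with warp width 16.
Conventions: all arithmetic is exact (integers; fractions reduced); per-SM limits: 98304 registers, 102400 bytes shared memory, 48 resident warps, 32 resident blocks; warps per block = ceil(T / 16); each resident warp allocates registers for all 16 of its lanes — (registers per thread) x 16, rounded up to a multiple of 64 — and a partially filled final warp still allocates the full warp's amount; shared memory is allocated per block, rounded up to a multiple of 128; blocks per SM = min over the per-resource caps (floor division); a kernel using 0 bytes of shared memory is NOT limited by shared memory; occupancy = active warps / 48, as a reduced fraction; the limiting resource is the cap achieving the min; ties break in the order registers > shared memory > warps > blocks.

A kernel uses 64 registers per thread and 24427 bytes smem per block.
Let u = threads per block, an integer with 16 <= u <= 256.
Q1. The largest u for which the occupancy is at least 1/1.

Answer: u = 256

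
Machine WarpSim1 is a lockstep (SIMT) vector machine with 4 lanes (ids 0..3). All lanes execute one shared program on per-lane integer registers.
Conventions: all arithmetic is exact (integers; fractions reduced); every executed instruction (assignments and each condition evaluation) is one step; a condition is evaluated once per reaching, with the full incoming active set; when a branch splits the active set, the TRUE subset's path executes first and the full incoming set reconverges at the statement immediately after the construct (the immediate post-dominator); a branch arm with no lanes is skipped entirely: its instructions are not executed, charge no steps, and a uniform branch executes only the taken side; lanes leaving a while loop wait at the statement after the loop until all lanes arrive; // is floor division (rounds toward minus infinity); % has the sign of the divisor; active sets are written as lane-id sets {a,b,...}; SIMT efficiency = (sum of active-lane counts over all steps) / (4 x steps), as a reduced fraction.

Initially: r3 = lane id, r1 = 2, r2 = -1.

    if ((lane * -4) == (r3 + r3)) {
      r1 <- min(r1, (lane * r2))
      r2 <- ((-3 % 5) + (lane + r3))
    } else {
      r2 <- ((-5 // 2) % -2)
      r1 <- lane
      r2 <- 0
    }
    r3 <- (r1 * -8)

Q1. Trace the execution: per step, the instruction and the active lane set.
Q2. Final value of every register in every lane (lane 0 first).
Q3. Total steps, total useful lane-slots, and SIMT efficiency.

step 0: eval ((lane * -4) == (r3 + r3)) {0,1,2,3}
step 1: r1 <- min(r1, (lane * r2))   {0}
step 2: r2 <- ((-3 % 5) + (lane + r3)) {0}
step 3: r2 <- ((-5 // 2) % -2)       {1,2,3}
step 4: r1 <- lane                   {1,2,3}
step 5: r2 <- 0                      {1,2,3}
step 6: r3 <- (r1 * -8)              {0,1,2,3}

Answer: 7 steps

r3: 0,-8,-16,-24
r1: 0,1,2,3
r2: 2,0,0,0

steps = 7; useful = 19; efficiency = 19/28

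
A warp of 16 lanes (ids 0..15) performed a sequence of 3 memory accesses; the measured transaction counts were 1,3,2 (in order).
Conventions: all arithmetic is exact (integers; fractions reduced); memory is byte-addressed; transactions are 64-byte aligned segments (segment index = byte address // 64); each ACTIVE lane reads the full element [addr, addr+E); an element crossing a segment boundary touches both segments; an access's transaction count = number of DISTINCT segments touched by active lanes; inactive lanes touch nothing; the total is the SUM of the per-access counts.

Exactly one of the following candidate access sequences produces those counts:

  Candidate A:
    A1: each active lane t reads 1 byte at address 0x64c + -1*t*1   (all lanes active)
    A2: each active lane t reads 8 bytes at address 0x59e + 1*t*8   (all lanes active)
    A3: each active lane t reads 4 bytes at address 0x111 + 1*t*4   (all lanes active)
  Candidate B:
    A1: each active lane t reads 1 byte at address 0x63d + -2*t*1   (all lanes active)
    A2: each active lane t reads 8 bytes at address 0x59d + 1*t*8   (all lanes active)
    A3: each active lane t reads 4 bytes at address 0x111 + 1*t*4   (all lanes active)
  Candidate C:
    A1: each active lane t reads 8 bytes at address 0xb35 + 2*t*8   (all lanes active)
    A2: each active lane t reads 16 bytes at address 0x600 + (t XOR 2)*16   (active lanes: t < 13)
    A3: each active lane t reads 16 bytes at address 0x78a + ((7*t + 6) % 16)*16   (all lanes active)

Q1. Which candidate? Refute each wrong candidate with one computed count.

A: A1 gives 2 transactions, not 1
C: A1 gives 5 transactions, not 1
B: all counts match (1,3,2)

Answer: B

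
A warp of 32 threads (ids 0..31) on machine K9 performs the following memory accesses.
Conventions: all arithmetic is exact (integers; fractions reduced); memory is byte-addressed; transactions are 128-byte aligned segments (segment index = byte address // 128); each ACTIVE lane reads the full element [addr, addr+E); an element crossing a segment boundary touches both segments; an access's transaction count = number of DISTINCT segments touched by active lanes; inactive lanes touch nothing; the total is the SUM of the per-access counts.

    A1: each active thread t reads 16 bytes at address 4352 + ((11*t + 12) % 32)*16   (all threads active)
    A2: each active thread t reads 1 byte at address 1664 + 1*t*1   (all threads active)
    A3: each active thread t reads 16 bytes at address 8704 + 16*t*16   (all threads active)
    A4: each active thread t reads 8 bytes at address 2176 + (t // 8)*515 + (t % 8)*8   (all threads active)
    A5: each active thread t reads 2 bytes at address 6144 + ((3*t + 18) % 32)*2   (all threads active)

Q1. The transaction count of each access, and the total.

A1: 4 transactions
A2: 1 transaction
A3: 32 transactions
A4: 4 transactions
A5: 1 transaction

Answer: 4,1,32,4,1; total 42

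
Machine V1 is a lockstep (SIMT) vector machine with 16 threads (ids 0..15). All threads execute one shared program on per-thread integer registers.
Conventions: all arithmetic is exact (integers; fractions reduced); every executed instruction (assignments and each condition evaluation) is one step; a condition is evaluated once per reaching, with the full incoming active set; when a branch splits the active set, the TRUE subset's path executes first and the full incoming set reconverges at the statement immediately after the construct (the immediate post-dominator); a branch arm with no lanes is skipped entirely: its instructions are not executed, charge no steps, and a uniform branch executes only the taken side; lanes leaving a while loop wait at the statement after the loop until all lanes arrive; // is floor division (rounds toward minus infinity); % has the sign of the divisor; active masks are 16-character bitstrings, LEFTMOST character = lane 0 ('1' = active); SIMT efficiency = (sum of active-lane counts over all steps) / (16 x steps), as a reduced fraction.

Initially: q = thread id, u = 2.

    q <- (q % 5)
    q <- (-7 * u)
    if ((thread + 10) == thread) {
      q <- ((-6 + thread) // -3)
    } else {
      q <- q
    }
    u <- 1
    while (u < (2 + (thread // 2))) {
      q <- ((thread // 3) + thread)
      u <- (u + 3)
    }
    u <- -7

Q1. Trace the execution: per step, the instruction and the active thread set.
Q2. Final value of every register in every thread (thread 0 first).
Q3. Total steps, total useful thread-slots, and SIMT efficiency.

step 0: q <- (q % 5)                 1111111111111111
step 1: q <- (-7 * u)                1111111111111111
step 2: eval ((thread + 10) == thread) 1111111111111111
step 3: q <- q                       1111111111111111
step 4: u <- 1                       1111111111111111
step 5: eval (u < (2 + (thread // 2))) 1111111111111111
step 6: q <- ((thread // 3) + thread) 1111111111111111
step 7: u <- (u + 3)                 1111111111111111
step 8: eval (u < (2 + (thread // 2))) 1111111111111111
step 9: q <- ((thread // 3) + thread) 0000001111111111
step 10: u <- (u + 3)                 0000001111111111
step 11: eval (u < (2 + (thread // 2))) 0000001111111111
step 12: q <- ((thread // 3) + thread) 0000000000001111
step 13: u <- (u + 3)                 0000000000001111
step 14: eval (u < (2 + (thread // 2))) 0000000000001111
step 15: u <- -7                      1111111111111111

Answer: 16 steps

q: 0,1,2,4,5,6,8,9,10,12,13,14,16,17,18,20
u: -7,-7,-7,-7,-7,-7,-7,-7,-7,-7,-7,-7,-7,-7,-7,-7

steps = 16; useful = 202; efficiency = 202/256 = 101/128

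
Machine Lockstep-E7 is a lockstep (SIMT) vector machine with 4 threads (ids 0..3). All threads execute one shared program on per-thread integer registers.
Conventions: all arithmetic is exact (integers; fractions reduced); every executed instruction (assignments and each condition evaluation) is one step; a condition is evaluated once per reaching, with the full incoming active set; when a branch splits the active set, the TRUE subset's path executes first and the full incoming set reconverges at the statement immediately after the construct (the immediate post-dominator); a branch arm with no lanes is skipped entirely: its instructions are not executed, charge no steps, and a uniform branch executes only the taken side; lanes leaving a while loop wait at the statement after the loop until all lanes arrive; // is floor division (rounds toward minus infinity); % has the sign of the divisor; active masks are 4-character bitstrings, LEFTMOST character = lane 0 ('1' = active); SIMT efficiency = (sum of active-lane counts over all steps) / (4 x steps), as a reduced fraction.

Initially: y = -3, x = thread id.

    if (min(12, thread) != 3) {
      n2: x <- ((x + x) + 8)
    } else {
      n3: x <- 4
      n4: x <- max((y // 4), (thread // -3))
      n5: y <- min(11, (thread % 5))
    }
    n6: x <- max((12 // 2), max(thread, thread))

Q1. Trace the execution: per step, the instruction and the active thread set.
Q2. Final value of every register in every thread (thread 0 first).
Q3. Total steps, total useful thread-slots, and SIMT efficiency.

step 0: eval (min(12, thread) != 3)  1111
step 1: x <- ((x + x) + 8)           1110
step 2: x <- 4                       0001
step 3: x <- max((y // 4), (thread // -3)) 0001
step 4: y <- min(11, (thread % 5))   0001
step 5: x <- max((12 // 2), max(thread, thread)) 1111

Answer: 6 steps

y: -3,-3,-3,3
x: 6,6,6,6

steps = 6; useful = 14; efficiency = 14/24 = 7/12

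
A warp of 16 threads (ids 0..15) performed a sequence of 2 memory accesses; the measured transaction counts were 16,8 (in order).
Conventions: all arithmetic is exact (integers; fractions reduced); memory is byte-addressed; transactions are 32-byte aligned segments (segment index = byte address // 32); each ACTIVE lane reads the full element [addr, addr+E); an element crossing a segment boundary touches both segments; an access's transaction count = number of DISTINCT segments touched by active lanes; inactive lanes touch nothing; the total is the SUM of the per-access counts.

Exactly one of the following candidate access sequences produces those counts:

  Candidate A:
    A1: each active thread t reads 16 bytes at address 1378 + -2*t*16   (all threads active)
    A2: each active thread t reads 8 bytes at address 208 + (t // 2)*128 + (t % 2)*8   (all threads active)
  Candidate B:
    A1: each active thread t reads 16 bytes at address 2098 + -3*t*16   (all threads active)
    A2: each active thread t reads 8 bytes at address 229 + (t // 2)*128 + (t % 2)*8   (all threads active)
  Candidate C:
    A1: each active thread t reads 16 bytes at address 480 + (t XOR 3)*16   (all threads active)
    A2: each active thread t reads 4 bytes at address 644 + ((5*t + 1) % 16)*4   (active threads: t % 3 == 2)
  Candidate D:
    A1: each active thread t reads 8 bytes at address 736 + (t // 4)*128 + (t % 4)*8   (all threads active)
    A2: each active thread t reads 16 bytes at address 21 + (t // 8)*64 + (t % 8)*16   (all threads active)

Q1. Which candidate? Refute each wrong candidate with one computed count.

B: A1 gives 24 transactions, not 16
C: A1 gives 8 transactions, not 16
D: A1 gives 4 transactions, not 16
A: all counts match (16,8)

Answer: A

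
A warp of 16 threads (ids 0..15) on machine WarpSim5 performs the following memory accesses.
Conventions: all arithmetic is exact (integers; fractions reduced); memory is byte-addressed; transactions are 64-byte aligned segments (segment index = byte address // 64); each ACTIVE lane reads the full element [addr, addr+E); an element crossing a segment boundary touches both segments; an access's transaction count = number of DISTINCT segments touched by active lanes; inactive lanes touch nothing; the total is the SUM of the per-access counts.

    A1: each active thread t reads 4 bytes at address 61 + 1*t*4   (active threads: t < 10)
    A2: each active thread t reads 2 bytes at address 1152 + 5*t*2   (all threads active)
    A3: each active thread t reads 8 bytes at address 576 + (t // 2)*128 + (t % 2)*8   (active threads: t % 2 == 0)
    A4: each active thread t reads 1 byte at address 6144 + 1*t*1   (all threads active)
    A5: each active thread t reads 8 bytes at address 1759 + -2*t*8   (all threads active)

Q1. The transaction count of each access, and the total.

A1: 2 transactions
A2: 3 transactions
A3: 8 transactions
A4: 1 transaction
A5: 5 transactions

Answer: 2,3,8,1,5; total 19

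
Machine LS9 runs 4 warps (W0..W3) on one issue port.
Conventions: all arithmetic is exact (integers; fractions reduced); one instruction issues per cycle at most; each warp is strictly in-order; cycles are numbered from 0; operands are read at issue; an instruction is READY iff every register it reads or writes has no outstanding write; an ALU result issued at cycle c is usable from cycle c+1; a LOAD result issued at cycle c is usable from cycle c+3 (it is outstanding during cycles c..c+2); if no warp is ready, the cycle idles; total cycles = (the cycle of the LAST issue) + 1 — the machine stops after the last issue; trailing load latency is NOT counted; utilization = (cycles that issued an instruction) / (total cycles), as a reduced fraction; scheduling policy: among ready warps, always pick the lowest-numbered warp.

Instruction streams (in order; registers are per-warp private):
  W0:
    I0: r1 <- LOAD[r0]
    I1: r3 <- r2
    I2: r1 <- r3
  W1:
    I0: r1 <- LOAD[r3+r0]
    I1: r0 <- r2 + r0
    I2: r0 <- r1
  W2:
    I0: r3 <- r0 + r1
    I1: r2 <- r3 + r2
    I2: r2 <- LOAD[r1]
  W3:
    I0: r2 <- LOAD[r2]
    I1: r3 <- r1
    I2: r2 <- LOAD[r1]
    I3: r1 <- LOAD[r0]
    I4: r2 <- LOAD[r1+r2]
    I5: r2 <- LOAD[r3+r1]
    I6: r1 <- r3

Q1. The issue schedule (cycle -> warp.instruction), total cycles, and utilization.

cycle 0: W0.I0
cycle 1: W0.I1
cycle 2: W1.I0
cycle 3: W0.I2
cycle 4: W1.I1
cycle 5: W1.I2
cycle 6: W2.I0
cycle 7: W2.I1
cycle 8: W2.I2
cycle 9: W3.I0
cycle 10: W3.I1
cycle 11: idle
cycle 12: W3.I2
cycle 13: W3.I3
cycle 14: idle
cycle 15: idle
cycle 16: W3.I4
cycle 17: idle
cycle 18: idle
cycle 19: W3.I5
cycle 20: W3.I6

Answer: 21 cycles, utilization 16/21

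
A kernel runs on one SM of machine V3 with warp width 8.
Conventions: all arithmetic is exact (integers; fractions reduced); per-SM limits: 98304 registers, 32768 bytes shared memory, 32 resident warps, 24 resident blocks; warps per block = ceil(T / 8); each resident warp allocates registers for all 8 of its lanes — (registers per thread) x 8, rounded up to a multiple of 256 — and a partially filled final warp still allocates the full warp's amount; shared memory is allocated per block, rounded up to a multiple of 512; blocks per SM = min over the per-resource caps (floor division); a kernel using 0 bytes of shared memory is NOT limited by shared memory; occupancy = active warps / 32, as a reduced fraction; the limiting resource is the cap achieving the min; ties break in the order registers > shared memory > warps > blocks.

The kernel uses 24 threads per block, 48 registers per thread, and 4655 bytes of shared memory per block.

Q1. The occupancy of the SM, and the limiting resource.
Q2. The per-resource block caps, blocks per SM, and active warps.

Answer: occupancy 9/16, limited by shared memory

registers: 64 blocks
shared memory: 6 blocks
warps: 10 blocks
blocks: 24 blocks

Answer: 6 blocks, 18 active warps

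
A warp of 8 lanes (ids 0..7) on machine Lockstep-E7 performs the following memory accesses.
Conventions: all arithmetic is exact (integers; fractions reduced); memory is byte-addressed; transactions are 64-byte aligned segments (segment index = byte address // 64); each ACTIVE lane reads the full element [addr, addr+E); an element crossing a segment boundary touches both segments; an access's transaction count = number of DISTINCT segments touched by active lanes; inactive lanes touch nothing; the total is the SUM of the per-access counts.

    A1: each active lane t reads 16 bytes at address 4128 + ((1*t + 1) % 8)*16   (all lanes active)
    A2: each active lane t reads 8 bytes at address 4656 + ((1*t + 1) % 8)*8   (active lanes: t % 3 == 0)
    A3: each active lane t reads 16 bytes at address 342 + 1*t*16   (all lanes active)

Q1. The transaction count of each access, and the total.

A1: 3 transactions
A2: 2 transactions
A3: 3 transactions

Answer: 3,2,3; total 8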